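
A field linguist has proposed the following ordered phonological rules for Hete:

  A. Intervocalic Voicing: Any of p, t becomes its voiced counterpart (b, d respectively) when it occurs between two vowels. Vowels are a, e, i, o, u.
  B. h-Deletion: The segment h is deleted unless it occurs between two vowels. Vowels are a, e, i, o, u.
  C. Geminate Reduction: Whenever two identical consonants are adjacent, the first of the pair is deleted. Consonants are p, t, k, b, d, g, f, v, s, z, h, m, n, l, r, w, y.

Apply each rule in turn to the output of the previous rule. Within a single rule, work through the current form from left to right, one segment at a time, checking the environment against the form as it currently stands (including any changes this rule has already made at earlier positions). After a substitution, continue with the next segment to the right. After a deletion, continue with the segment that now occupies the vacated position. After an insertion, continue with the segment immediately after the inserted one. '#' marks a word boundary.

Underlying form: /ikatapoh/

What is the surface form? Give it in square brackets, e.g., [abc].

A Intervocalic Voicing: [ikatapoh] → [ikadaboh]
B h-Deletion: [ikadaboh] → [ikadabo]
C Geminate Reduction: no change — [ikadabo]

[ikadabo]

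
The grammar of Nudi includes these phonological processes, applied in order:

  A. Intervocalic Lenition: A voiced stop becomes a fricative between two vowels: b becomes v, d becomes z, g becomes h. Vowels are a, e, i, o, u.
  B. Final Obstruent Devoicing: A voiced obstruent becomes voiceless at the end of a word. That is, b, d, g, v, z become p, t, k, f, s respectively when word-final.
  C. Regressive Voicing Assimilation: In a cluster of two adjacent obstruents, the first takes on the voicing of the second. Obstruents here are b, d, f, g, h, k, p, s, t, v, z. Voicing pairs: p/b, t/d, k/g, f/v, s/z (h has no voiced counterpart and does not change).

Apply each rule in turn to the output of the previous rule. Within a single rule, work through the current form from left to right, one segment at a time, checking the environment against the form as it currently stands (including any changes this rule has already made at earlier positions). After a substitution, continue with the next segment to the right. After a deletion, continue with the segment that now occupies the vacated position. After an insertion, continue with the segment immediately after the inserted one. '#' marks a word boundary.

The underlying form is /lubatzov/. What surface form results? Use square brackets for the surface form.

A Intervocalic Lenition: [lubatzov] → [luvatzov]
B Final Obstruent Devoicing: [luvatzov] → [luvatzof]
C Regressive Voicing Assimilation: [luvatzof] → [luvadzof]

[luvadzof]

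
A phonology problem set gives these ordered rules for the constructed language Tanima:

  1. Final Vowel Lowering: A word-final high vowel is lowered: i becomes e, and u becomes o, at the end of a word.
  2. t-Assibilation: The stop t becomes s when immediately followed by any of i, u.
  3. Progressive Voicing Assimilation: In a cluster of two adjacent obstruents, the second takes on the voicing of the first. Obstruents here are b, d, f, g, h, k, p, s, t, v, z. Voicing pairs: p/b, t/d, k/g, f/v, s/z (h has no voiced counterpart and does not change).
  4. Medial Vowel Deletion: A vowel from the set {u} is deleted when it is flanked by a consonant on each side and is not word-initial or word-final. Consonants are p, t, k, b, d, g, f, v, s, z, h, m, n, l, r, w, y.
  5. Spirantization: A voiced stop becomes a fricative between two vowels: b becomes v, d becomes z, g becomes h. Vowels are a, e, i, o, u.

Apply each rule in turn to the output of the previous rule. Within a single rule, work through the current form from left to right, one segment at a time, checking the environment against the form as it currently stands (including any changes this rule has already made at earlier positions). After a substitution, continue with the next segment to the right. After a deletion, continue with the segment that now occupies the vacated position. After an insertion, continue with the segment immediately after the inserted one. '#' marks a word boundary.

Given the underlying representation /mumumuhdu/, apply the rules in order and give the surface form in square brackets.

[mmmhto]

1 Final Vowel Lowering: [mumumuhdu] → [mumumuhdo]
2 t-Assibilation: no change — [mumumuhdo]
3 Progressive Voicing Assimilation: [mumumuhdo] → [mumumuhto]
4 Medial Vowel Deletion: [mumumuhto] → [mmmhto]
5 Spirantization: no change — [mmmhto]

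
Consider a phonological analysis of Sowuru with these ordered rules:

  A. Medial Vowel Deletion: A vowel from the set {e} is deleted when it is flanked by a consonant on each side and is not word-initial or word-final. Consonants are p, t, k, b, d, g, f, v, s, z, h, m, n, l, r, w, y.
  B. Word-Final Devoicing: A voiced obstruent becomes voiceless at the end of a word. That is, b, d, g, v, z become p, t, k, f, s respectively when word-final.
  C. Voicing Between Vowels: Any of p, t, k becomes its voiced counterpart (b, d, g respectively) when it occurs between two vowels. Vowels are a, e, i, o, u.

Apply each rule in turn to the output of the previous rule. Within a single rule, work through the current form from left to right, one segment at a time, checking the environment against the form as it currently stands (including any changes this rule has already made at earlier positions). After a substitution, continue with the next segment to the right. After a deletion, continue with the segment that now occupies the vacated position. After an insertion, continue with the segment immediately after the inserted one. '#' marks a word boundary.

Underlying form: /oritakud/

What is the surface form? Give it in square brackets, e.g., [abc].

A Medial Vowel Deletion: no change — [oritakud]
B Word-Final Devoicing: [oritakud] → [oritakut]
C Voicing Between Vowels: [oritakut] → [oridagut]

[oridagut]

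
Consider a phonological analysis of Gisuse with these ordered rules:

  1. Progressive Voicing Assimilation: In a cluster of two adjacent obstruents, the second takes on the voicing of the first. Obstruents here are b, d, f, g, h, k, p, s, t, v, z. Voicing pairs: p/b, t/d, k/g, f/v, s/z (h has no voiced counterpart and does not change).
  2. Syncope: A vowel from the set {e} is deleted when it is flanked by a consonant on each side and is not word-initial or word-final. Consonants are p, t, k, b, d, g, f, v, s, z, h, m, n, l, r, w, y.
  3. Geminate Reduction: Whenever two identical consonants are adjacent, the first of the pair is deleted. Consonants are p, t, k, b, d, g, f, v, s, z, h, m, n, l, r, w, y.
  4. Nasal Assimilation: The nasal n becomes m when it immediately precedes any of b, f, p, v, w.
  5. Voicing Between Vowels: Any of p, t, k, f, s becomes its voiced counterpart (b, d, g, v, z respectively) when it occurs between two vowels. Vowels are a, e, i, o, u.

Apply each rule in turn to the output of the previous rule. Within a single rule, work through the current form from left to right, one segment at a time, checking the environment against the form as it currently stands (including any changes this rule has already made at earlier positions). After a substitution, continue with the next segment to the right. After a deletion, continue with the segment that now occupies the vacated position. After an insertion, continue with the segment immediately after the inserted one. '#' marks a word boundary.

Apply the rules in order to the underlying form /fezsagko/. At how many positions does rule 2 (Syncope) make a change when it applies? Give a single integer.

1 Progressive Voicing Assimilation: [fezsagko] → [fezzaggo]
2 Syncope: [fezzaggo] → [fzzaggo]
3 Geminate Reduction: [fzzaggo] → [fzago]
4 Nasal Assimilation: no change — [fzago]
5 Voicing Between Vowels: no change — [fzago]
Rule 2 changed 1 position(s).

1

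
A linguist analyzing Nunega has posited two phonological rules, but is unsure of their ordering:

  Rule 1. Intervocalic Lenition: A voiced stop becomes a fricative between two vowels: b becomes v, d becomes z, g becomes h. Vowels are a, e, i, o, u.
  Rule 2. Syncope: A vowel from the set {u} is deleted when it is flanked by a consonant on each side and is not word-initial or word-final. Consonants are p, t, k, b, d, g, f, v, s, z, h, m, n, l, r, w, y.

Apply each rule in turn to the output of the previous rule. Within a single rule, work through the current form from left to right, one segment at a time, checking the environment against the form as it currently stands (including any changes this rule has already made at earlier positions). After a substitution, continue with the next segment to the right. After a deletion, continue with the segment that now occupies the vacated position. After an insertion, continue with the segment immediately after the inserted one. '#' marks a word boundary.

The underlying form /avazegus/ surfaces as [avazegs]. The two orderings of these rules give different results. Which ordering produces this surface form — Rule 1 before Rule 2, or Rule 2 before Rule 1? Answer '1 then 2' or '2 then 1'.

2 then 1

Order 1 then 2:
  1 Intervocalic Lenition: [avazegus] → [avazehus]
  2 Syncope: [avazehus] → [avazehs]
  result: [avazehs]
Order 2 then 1:
  2 Syncope: [avazegus] → [avazegs]
  1 Intervocalic Lenition: no change — [avazegs]
  result: [avazegs]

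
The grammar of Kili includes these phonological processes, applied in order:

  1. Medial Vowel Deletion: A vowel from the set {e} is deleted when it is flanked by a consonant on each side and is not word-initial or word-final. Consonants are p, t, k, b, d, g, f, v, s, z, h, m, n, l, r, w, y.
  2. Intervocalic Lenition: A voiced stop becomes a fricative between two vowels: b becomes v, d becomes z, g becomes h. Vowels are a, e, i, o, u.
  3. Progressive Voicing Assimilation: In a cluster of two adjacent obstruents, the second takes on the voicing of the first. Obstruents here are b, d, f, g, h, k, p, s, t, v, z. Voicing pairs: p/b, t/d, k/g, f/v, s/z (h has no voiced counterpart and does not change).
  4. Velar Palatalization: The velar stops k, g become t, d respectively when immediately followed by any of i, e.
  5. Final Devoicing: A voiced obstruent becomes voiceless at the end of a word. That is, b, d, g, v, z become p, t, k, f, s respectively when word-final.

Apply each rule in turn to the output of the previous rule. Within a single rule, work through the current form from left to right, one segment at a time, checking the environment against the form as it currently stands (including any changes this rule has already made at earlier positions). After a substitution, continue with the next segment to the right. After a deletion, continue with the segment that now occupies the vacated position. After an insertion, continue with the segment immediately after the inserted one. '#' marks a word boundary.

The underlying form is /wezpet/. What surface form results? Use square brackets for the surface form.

1 Medial Vowel Deletion: [wezpet] → [wzpt]
2 Intervocalic Lenition: no change — [wzpt]
3 Progressive Voicing Assimilation: [wzpt] → [wzbd]
4 Velar Palatalization: no change — [wzbd]
5 Final Devoicing: [wzbd] → [wzbt]

[wzbt]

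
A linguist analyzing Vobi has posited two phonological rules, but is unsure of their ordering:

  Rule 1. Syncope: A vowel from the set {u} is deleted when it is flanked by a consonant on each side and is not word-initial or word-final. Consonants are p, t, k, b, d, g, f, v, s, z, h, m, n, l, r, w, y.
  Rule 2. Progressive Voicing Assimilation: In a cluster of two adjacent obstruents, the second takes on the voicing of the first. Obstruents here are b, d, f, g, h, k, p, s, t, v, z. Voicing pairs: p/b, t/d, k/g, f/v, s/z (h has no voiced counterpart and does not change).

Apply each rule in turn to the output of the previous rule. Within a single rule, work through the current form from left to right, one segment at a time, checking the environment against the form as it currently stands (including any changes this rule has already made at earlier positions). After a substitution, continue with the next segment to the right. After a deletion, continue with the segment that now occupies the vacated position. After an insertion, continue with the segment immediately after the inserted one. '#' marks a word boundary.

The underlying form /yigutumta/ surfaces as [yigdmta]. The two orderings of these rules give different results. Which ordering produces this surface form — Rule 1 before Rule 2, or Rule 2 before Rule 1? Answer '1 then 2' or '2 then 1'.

1 then 2

Order 1 then 2:
  1 Syncope: [yigutumta] → [yigtmta]
  2 Progressive Voicing Assimilation: [yigtmta] → [yigdmta]
  result: [yigdmta]
Order 2 then 1:
  2 Progressive Voicing Assimilation: no change — [yigutumta]
  1 Syncope: [yigutumta] → [yigtmta]
  result: [yigtmta]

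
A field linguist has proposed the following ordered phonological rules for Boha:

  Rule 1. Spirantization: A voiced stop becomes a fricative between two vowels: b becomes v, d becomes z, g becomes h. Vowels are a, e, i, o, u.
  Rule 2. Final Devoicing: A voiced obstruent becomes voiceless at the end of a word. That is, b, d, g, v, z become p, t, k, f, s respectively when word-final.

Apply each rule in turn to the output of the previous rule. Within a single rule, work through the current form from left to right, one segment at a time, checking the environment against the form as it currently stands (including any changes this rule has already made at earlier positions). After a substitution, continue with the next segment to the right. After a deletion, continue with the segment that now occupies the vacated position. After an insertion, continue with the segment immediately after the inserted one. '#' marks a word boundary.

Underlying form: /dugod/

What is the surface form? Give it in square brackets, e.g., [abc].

[duhot]

Rule 1 Spirantization: [dugod] → [duhod]
Rule 2 Final Devoicing: [duhod] → [duhot]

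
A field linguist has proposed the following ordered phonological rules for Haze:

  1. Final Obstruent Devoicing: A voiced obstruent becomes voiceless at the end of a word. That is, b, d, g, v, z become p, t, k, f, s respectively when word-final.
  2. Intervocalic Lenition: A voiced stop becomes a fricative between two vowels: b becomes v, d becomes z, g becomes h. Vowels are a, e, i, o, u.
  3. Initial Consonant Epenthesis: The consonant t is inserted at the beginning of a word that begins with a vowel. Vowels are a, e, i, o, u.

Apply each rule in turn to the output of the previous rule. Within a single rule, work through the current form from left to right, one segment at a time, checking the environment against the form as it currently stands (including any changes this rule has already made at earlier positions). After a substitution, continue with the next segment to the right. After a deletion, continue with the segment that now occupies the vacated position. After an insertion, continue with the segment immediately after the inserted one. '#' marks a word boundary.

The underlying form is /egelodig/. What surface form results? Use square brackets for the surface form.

[tehelozik]

1 Final Obstruent Devoicing: [egelodig] → [egelodik]
2 Intervocalic Lenition: [egelodik] → [ehelozik]
3 Initial Consonant Epenthesis: [ehelozik] → [tehelozik]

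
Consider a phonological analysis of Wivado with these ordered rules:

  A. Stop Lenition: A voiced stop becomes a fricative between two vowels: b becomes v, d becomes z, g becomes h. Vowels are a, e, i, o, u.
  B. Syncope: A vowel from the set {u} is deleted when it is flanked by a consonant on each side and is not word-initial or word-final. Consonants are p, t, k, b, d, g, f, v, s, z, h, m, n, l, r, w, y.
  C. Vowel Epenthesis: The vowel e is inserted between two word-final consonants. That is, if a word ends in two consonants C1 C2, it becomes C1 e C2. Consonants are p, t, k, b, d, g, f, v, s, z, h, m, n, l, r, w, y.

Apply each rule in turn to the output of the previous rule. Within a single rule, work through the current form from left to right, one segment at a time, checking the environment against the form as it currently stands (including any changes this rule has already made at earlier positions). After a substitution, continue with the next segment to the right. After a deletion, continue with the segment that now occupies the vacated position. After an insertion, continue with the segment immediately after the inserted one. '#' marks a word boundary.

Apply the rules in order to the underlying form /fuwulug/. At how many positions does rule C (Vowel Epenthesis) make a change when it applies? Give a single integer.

A Stop Lenition: no change — [fuwulug]
B Syncope: [fuwulug] → [fwlg]
C Vowel Epenthesis: [fwlg] → [fwleg]
Rule C changed 1 position(s).

1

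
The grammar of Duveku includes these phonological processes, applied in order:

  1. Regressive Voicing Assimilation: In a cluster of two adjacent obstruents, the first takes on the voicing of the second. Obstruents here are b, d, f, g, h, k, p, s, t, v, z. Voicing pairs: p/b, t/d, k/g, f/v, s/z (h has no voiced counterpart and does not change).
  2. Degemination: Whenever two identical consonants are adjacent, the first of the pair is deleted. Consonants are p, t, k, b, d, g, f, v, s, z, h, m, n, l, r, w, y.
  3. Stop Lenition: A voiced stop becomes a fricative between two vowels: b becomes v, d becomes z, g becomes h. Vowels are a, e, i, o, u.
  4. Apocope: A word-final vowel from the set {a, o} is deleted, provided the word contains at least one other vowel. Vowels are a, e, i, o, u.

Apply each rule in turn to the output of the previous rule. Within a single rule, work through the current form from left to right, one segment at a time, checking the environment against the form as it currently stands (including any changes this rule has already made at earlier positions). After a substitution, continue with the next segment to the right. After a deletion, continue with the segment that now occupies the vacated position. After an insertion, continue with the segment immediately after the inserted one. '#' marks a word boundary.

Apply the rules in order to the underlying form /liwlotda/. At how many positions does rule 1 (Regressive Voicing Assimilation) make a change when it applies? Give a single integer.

1

1 Regressive Voicing Assimilation: [liwlotda] → [liwlodda]
2 Degemination: [liwlodda] → [liwloda]
3 Stop Lenition: [liwloda] → [liwloza]
4 Apocope: [liwloza] → [liwloz]
Rule 1 changed 1 position(s).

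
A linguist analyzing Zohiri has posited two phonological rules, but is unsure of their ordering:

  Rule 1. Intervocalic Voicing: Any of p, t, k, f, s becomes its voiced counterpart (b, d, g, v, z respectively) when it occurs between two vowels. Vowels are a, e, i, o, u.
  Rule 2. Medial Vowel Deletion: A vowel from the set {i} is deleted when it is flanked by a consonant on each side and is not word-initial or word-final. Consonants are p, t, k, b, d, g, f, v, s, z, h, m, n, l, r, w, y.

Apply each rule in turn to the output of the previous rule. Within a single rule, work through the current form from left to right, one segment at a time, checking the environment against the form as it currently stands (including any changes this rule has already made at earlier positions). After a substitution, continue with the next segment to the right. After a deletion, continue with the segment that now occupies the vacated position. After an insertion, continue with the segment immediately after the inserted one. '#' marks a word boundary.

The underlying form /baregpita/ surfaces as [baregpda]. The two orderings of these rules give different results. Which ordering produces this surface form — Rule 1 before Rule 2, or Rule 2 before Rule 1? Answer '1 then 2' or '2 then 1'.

Order 1 then 2:
  1 Intervocalic Voicing: [baregpita] → [baregpida]
  2 Medial Vowel Deletion: [baregpida] → [baregpda]
  result: [baregpda]
Order 2 then 1:
  2 Medial Vowel Deletion: [baregpita] → [baregpta]
  1 Intervocalic Voicing: no change — [baregpta]
  result: [baregpta]

1 then 2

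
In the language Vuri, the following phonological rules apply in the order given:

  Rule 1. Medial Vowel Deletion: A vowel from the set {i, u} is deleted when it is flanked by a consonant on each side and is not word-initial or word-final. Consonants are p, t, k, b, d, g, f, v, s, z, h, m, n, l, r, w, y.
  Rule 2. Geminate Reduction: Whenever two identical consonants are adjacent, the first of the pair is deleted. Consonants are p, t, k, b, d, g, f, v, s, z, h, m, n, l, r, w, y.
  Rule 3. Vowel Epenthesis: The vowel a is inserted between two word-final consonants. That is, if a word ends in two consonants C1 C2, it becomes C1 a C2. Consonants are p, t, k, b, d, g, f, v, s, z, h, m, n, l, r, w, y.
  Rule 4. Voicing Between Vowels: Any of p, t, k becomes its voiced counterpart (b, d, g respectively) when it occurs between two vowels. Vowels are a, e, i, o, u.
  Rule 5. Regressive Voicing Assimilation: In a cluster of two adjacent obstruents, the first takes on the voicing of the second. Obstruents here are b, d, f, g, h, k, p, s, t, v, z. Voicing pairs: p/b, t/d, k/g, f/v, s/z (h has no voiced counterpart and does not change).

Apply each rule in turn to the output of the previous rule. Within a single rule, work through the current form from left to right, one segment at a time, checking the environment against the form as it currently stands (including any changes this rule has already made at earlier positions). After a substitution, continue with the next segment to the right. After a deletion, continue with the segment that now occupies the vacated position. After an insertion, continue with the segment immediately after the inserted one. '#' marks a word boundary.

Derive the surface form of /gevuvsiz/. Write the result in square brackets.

[gefsaz]

Rule 1 Medial Vowel Deletion: [gevuvsiz] → [gevvsz]
Rule 2 Geminate Reduction: [gevvsz] → [gevsz]
Rule 3 Vowel Epenthesis: [gevsz] → [gevsaz]
Rule 4 Voicing Between Vowels: no change — [gevsaz]
Rule 5 Regressive Voicing Assimilation: [gevsaz] → [gefsaz]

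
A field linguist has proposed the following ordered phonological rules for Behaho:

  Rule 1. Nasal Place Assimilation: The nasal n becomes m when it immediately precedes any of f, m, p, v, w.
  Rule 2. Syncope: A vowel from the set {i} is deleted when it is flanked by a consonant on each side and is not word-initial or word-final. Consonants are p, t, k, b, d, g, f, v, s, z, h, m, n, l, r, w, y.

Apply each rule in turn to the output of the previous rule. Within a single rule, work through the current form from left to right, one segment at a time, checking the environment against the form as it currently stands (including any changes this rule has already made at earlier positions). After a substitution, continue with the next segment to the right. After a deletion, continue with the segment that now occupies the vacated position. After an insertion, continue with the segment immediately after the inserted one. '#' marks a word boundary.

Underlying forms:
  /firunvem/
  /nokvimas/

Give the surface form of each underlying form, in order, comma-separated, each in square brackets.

[frumvem], [nokvmas]

/firunvem/:
  Rule 1 Nasal Place Assimilation: [firunvem] → [firumvem]
  Rule 2 Syncope: [firumvem] → [frumvem]
/nokvimas/:
  Rule 1 Nasal Place Assimilation: no change — [nokvimas]
  Rule 2 Syncope: [nokvimas] → [nokvmas]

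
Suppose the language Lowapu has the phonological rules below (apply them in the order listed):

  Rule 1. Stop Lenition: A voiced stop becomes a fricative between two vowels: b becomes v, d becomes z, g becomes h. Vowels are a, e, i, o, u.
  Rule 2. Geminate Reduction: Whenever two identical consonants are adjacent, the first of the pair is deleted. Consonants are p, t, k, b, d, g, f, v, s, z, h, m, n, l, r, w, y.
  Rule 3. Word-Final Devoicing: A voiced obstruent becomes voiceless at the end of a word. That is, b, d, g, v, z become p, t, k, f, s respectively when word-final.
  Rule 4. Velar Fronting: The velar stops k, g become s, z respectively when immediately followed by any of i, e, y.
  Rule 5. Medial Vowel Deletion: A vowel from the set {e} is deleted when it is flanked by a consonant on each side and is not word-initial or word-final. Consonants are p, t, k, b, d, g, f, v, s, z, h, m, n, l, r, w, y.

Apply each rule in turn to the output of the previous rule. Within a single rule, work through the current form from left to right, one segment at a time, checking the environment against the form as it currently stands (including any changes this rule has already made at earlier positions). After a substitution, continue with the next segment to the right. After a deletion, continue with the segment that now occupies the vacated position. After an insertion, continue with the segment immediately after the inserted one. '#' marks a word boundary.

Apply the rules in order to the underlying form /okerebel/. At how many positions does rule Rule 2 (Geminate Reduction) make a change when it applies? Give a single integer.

Rule 1 Stop Lenition: [okerebel] → [okerevel]
Rule 2 Geminate Reduction: no change — [okerevel]
Rule 3 Word-Final Devoicing: no change — [okerevel]
Rule 4 Velar Fronting: [okerevel] → [oserevel]
Rule 5 Medial Vowel Deletion: [oserevel] → [osrvl]
Rule Rule 2 changed 0 position(s).

0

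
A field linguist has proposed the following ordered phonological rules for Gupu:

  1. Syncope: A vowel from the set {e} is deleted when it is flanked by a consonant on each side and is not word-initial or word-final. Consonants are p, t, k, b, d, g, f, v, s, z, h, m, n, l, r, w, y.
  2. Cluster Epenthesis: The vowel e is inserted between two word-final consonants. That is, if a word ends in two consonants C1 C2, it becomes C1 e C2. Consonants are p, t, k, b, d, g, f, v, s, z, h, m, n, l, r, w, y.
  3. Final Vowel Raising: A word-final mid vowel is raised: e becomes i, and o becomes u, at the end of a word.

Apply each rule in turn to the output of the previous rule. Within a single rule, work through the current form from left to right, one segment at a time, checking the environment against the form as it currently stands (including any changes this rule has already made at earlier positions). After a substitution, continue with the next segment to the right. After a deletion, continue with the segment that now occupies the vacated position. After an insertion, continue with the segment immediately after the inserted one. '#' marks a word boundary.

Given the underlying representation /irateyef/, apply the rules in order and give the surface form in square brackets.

[iratyef]

1 Syncope: [irateyef] → [iratyf]
2 Cluster Epenthesis: [iratyf] → [iratyef]
3 Final Vowel Raising: no change — [iratyef]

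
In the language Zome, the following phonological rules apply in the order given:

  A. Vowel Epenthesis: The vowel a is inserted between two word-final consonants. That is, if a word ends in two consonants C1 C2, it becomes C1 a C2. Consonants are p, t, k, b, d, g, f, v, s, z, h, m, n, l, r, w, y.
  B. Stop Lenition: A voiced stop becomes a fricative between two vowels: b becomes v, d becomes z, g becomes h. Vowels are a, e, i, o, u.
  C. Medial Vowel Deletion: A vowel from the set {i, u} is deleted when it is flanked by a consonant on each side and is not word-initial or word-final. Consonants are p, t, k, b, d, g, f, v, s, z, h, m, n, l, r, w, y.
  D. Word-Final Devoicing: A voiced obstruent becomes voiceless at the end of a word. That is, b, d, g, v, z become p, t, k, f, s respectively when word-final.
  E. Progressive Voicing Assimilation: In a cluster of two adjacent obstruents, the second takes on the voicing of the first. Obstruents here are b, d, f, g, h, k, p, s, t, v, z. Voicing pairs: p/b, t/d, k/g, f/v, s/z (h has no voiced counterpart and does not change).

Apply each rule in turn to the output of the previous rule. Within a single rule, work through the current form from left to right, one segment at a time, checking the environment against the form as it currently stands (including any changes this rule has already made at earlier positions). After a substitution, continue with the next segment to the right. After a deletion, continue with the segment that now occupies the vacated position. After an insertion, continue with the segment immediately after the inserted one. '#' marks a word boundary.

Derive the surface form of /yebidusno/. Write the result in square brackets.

[yevzzno]

A Vowel Epenthesis: no change — [yebidusno]
B Stop Lenition: [yebidusno] → [yevizusno]
C Medial Vowel Deletion: [yevizusno] → [yevzsno]
D Word-Final Devoicing: no change — [yevzsno]
E Progressive Voicing Assimilation: [yevzsno] → [yevzzno]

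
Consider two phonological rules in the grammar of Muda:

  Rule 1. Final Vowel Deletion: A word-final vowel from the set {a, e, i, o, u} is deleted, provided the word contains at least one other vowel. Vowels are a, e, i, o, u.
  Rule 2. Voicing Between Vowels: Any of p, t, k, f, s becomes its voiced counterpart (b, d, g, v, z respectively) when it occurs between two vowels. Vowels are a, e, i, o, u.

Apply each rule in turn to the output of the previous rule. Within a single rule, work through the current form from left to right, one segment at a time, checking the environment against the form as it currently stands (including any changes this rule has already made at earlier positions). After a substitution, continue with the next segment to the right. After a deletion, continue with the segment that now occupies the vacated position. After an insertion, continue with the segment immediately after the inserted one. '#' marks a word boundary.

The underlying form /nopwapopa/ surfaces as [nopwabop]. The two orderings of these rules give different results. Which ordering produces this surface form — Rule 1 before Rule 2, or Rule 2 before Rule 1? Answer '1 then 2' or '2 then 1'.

1 then 2

Order 1 then 2:
  1 Final Vowel Deletion: [nopwapopa] → [nopwapop]
  2 Voicing Between Vowels: [nopwapop] → [nopwabop]
  result: [nopwabop]
Order 2 then 1:
  2 Voicing Between Vowels: [nopwapopa] → [nopwaboba]
  1 Final Vowel Deletion: [nopwaboba] → [nopwabob]
  result: [nopwabob]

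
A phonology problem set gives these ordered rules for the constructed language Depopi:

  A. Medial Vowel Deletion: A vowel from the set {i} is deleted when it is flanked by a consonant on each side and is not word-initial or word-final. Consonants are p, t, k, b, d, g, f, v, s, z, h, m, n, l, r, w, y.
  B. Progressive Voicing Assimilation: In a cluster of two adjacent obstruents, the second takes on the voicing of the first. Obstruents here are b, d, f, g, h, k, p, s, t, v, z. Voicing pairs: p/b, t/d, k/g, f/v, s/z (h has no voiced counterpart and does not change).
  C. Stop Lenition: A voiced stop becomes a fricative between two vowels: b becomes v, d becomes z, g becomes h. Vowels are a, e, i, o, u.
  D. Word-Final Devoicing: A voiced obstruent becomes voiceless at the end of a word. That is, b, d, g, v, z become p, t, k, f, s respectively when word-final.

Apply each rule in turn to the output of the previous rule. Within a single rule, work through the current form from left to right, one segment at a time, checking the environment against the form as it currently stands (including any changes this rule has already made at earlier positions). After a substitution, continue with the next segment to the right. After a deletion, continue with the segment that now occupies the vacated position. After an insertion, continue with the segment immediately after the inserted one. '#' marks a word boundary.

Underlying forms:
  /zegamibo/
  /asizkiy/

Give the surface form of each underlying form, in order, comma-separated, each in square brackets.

[zehambo], [assky]

/zegamibo/:
  A Medial Vowel Deletion: [zegamibo] → [zegambo]
  B Progressive Voicing Assimilation: no change — [zegambo]
  C Stop Lenition: [zegambo] → [zehambo]
  D Word-Final Devoicing: no change — [zehambo]
/asizkiy/:
  A Medial Vowel Deletion: [asizkiy] → [aszky]
  B Progressive Voicing Assimilation: [aszky] → [assky]
  C Stop Lenition: no change — [assky]
  D Word-Final Devoicing: no change — [assky]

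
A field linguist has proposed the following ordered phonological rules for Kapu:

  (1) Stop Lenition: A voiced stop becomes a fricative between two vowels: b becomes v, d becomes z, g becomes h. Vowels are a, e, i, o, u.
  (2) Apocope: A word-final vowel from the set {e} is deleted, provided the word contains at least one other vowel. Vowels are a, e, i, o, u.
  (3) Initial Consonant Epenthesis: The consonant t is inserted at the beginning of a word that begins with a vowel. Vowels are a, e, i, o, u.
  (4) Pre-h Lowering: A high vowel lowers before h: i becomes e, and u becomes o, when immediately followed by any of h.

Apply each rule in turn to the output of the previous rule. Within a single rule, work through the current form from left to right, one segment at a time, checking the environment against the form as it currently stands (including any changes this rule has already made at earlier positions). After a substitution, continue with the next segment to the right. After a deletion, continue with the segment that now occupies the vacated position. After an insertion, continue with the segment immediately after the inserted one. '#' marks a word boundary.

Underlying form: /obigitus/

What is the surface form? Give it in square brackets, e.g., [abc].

[tovehitus]

(1) Stop Lenition: [obigitus] → [ovihitus]
(2) Apocope: no change — [ovihitus]
(3) Initial Consonant Epenthesis: [ovihitus] → [tovihitus]
(4) Pre-h Lowering: [tovihitus] → [tovehitus]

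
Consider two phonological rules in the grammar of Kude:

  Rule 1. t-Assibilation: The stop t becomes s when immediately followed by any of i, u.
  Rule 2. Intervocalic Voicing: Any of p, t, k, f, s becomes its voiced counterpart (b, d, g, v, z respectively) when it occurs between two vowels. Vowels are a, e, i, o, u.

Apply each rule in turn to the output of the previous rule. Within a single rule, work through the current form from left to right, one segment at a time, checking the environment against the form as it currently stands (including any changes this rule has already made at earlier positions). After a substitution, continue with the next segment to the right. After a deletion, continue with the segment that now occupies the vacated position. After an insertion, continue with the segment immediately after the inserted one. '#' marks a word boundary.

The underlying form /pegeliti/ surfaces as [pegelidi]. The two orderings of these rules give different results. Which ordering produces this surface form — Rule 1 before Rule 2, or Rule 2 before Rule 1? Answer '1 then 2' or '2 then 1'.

Order 1 then 2:
  1 t-Assibilation: [pegeliti] → [pegelisi]
  2 Intervocalic Voicing: [pegelisi] → [pegelizi]
  result: [pegelizi]
Order 2 then 1:
  2 Intervocalic Voicing: [pegeliti] → [pegelidi]
  1 t-Assibilation: no change — [pegelidi]
  result: [pegelidi]

2 then 1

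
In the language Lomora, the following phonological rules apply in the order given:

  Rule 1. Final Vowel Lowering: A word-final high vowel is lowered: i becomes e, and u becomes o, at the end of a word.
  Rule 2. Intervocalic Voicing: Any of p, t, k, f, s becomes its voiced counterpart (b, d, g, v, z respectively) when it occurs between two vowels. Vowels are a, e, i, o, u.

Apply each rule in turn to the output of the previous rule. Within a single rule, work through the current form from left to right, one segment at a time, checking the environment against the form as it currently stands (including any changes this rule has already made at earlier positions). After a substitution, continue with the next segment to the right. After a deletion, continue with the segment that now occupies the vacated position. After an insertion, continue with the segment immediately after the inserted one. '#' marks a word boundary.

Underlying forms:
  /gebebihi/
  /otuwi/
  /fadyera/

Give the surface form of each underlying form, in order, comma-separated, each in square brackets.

[gebebihe], [oduwe], [fadyera]

/gebebihi/:
  Rule 1 Final Vowel Lowering: [gebebihi] → [gebebihe]
  Rule 2 Intervocalic Voicing: no change — [gebebihe]
/otuwi/:
  Rule 1 Final Vowel Lowering: [otuwi] → [otuwe]
  Rule 2 Intervocalic Voicing: [otuwe] → [oduwe]
/fadyera/:
  Rule 1 Final Vowel Lowering: no change — [fadyera]
  Rule 2 Intervocalic Voicing: no change — [fadyera]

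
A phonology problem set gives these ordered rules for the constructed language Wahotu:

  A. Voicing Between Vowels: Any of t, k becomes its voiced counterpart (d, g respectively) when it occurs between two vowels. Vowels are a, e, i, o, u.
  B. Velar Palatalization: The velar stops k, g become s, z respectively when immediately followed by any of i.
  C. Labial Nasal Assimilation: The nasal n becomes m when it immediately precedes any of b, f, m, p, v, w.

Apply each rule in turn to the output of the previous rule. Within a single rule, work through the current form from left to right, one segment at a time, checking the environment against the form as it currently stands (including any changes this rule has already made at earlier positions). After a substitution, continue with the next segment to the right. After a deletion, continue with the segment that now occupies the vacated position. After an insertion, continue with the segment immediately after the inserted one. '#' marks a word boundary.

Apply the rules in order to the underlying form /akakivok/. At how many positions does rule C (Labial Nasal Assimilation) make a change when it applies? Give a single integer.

A Voicing Between Vowels: [akakivok] → [agagivok]
B Velar Palatalization: [agagivok] → [agazivok]
C Labial Nasal Assimilation: no change — [agazivok]
Rule C changed 0 position(s).

0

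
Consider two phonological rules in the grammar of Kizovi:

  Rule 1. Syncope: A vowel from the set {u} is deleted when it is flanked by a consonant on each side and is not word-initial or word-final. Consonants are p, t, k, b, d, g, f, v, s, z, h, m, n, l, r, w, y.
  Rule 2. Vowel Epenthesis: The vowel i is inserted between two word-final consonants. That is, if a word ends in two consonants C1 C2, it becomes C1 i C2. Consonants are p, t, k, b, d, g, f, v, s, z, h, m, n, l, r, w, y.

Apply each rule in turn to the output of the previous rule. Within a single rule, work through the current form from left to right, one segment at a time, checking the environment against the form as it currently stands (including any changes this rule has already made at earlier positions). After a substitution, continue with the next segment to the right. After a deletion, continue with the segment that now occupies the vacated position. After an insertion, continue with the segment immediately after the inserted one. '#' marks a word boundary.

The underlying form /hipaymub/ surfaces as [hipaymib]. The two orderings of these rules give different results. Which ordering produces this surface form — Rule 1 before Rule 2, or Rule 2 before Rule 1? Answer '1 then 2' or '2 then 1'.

Order 1 then 2:
  1 Syncope: [hipaymub] → [hipaymb]
  2 Vowel Epenthesis: [hipaymb] → [hipaymib]
  result: [hipaymib]
Order 2 then 1:
  2 Vowel Epenthesis: no change — [hipaymub]
  1 Syncope: [hipaymub] → [hipaymb]
  result: [hipaymb]

1 then 2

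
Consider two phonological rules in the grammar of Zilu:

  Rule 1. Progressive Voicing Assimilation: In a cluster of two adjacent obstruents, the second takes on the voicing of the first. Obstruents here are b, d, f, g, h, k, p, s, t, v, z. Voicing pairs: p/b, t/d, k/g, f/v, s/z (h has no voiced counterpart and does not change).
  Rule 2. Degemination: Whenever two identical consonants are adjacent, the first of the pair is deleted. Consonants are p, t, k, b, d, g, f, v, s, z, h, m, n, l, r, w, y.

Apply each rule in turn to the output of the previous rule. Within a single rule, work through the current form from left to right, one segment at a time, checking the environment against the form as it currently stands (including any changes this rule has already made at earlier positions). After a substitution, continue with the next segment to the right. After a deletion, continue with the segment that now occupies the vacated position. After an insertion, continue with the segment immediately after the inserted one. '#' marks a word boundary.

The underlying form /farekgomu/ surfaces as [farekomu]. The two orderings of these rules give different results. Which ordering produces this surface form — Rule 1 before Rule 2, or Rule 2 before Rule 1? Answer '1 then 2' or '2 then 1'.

Order 1 then 2:
  1 Progressive Voicing Assimilation: [farekgomu] → [farekkomu]
  2 Degemination: [farekkomu] → [farekomu]
  result: [farekomu]
Order 2 then 1:
  2 Degemination: no change — [farekgomu]
  1 Progressive Voicing Assimilation: [farekgomu] → [farekkomu]
  result: [farekkomu]

1 then 2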